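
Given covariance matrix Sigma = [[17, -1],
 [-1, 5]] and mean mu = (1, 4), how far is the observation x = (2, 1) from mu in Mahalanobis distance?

Step 1 — centre the observation: (x - mu) = (1, -3).

Step 2 — invert Sigma. det(Sigma) = 17·5 - (-1)² = 84.
  Sigma^{-1} = (1/det) · [[d, -b], [-b, a]] = [[0.0595, 0.0119],
 [0.0119, 0.2024]].

Step 3 — form the quadratic (x - mu)^T · Sigma^{-1} · (x - mu):
  Sigma^{-1} · (x - mu) = (0.0238, -0.5952).
  (x - mu)^T · [Sigma^{-1} · (x - mu)] = (1)·(0.0238) + (-3)·(-0.5952) = 1.8095.

Step 4 — take square root: d = √(1.8095) ≈ 1.3452.

d(x, mu) = √(1.8095) ≈ 1.3452


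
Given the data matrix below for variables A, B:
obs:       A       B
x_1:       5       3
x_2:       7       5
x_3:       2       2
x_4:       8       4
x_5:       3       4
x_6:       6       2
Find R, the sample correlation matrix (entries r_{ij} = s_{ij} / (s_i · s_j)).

Step 1 — column means:
  mean(A) = (5 + 7 + 2 + 8 + 3 + 6) / 6 = 31/6 = 5.1667
  mean(B) = (3 + 5 + 2 + 4 + 4 + 2) / 6 = 20/6 = 3.3333

Step 2 — sample variances and covariances s[i,j] = (1/(n-1)) · Σ_k (x_{k,i} - mean_i) · (x_{k,j} - mean_j), with n-1 = 5:
  s[A,A] = ((-0.1667)·(-0.1667) + (1.8333)·(1.8333) + (-3.1667)·(-3.1667) + (2.8333)·(2.8333) + (-2.1667)·(-2.1667) + (0.8333)·(0.8333)) / 5 = 26.8333/5 = 5.3667
  s[A,B] = ((-0.1667)·(-0.3333) + (1.8333)·(1.6667) + (-3.1667)·(-1.3333) + (2.8333)·(0.6667) + (-2.1667)·(0.6667) + (0.8333)·(-1.3333)) / 5 = 6.6667/5 = 1.3333
  s[B,B] = ((-0.3333)·(-0.3333) + (1.6667)·(1.6667) + (-1.3333)·(-1.3333) + (0.6667)·(0.6667) + (0.6667)·(0.6667) + (-1.3333)·(-1.3333)) / 5 = 7.3333/5 = 1.4667
  Sample standard deviations s_i = √(s[i,i]):
  s(A) = √(5.3667) = 2.3166
  s(B) = √(1.4667) = 1.2111

Step 3 — r_{ij} = s_{ij} / (s_i · s_j):
  r[A,A] = 1 (diagonal).
  r[A,B] = 1.3333 / (2.3166 · 1.2111) = 1.3333 / 2.8056 = 0.4752
  r[B,B] = 1 (diagonal).

R is symmetric with unit diagonal. Assembling:

R = [[1, 0.4752],
 [0.4752, 1]]


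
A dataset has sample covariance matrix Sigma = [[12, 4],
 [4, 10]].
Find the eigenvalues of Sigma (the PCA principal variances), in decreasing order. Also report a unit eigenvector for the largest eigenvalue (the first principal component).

Step 1 — characteristic polynomial of 2×2 Sigma:
  det(Sigma - λI) = λ² - trace · λ + det = 0.
  trace = 12 + 10 = 22, det = 12·10 - (4)² = 104.
Step 2 — discriminant:
  Δ = trace² - 4·det = 484 - 416 = 68.
Step 3 — eigenvalues:
  λ = (trace ± √Δ)/2 = (22 ± 8.2462)/2,
  λ_1 = 15.1231,  λ_2 = 6.8769.

Step 4 — unit eigenvector for λ_1: solve (Sigma - λ_1 I)v = 0. First row:
  (12 - 15.1231)·v_x + (4)·v_y = 0, i.e. (-3.1231)·v_x + (4)·v_y = 0,
  so v ∝ (b, λ_1 - a) = (4, 3.1231) = u.
  ||u|| = √((4)² + (3.1231)²) = √(25.7538) ≈ 5.0748,
  v_1 = u/||u|| ≈ (0.7882, 0.6154) (||v_1|| = 1).

λ_1 = 15.1231,  λ_2 = 6.8769;  v_1 ≈ (0.7882, 0.6154)


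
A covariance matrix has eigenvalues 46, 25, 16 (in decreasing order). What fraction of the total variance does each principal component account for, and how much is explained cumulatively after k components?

Step 1 — total variance = trace(Sigma) = Σ λ_i = 46 + 25 + 16 = 87.

Step 2 — fraction explained by component i = λ_i / Σ λ:
  PC1: 46/87 = 0.5287
  PC2: 25/87 = 0.2874
  PC3: 16/87 = 0.1839

Step 3 — cumulative fraction after k components = (λ_1 + ... + λ_k) / Σ λ:
  k = 1: 46/87 = 0.5287
  k = 2: (46 + 25)/87 = 71/87 = 0.8161
  k = 3: (46 + 25 + 16)/87 = 87/87 = 1

Summary (fraction, with percent):

explained: PC1 0.5287 (52.87%), PC2 0.2874 (28.74%), PC3 0.1839 (18.39%);  cumulative: 0.5287, 0.8161, 1


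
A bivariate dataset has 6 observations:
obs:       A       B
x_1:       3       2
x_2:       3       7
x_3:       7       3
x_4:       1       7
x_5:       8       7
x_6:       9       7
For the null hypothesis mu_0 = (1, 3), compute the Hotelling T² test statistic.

Step 1 — sample mean vector:
  mean(A) = (3 + 3 + 7 + 1 + 8 + 9) / 6 = 31/6 = 5.1667
  mean(B) = (2 + 7 + 3 + 7 + 7 + 7) / 6 = 33/6 = 5.5
  x̄ = (5.1667, 5.5),  deviation x̄ - mu_0 = (5.1667, 5.5) - (1, 3) = (4.1667, 2.5).

Step 2 — sample covariance matrix, S[i,j] = (1/(n-1)) · Σ_k (x_{k,i} - mean_i) · (x_{k,j} - mean_j), divisor n-1 = 5:
  S[A,A] = ((-2.1667)·(-2.1667) + (-2.1667)·(-2.1667) + (1.8333)·(1.8333) + (-4.1667)·(-4.1667) + (2.8333)·(2.8333) + (3.8333)·(3.8333)) / 5 = 52.8333/5 = 10.5667
  S[A,B] = ((-2.1667)·(-3.5) + (-2.1667)·(1.5) + (1.8333)·(-2.5) + (-4.1667)·(1.5) + (2.8333)·(1.5) + (3.8333)·(1.5)) / 5 = 3.5/5 = 0.7
  S[B,B] = ((-3.5)·(-3.5) + (1.5)·(1.5) + (-2.5)·(-2.5) + (1.5)·(1.5) + (1.5)·(1.5) + (1.5)·(1.5)) / 5 = 27.5/5 = 5.5
  S = [[10.5667, 0.7],
 [0.7, 5.5]].

Step 3 — invert S. det(S) = 10.5667·5.5 - (0.7)² = 57.6267.
  S^{-1} = (1/det) · [[d, -b], [-b, a]] = [[0.0954, -0.0121],
 [-0.0121, 0.1834]].

Step 4 — quadratic form (x̄ - mu_0)^T · S^{-1} · (x̄ - mu_0):
  S^{-1} · (x̄ - mu_0) = (0.3673, 0.4078),
  (x̄ - mu_0)^T · [...] = (4.1667)·(0.3673) + (2.5)·(0.4078) = 2.5499.

Step 5 — scale by n: T² = 6 · 2.5499 = 15.2996.

T² ≈ 15.2996


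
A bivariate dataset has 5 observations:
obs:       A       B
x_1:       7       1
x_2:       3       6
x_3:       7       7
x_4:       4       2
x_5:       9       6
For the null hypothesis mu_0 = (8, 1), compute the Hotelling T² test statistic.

Step 1 — sample mean vector:
  mean(A) = (7 + 3 + 7 + 4 + 9) / 5 = 30/5 = 6
  mean(B) = (1 + 6 + 7 + 2 + 6) / 5 = 22/5 = 4.4
  x̄ = (6, 4.4),  deviation x̄ - mu_0 = (6, 4.4) - (8, 1) = (-2, 3.4).

Step 2 — sample covariance matrix, S[i,j] = (1/(n-1)) · Σ_k (x_{k,i} - mean_i) · (x_{k,j} - mean_j), divisor n-1 = 4:
  S[A,A] = ((1)·(1) + (-3)·(-3) + (1)·(1) + (-2)·(-2) + (3)·(3)) / 4 = 24/4 = 6
  S[A,B] = ((1)·(-3.4) + (-3)·(1.6) + (1)·(2.6) + (-2)·(-2.4) + (3)·(1.6)) / 4 = 4/4 = 1
  S[B,B] = ((-3.4)·(-3.4) + (1.6)·(1.6) + (2.6)·(2.6) + (-2.4)·(-2.4) + (1.6)·(1.6)) / 4 = 29.2/4 = 7.3
  S = [[6, 1],
 [1, 7.3]].

Step 3 — invert S. det(S) = 6·7.3 - (1)² = 42.8.
  S^{-1} = (1/det) · [[d, -b], [-b, a]] = [[0.1706, -0.0234],
 [-0.0234, 0.1402]].

Step 4 — quadratic form (x̄ - mu_0)^T · S^{-1} · (x̄ - mu_0):
  S^{-1} · (x̄ - mu_0) = (-0.4206, 0.5234),
  (x̄ - mu_0)^T · [...] = (-2)·(-0.4206) + (3.4)·(0.5234) = 2.6206.

Step 5 — scale by n: T² = 5 · 2.6206 = 13.1028.

T² ≈ 13.1028


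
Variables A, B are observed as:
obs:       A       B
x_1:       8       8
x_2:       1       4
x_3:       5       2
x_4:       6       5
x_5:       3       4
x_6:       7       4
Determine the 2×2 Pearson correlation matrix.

Step 1 — column means:
  mean(A) = (8 + 1 + 5 + 6 + 3 + 7) / 6 = 30/6 = 5
  mean(B) = (8 + 4 + 2 + 5 + 4 + 4) / 6 = 27/6 = 4.5

Step 2 — sample variances and covariances s[i,j] = (1/(n-1)) · Σ_k (x_{k,i} - mean_i) · (x_{k,j} - mean_j), with n-1 = 5:
  s[A,A] = ((3)·(3) + (-4)·(-4) + (0)·(0) + (1)·(1) + (-2)·(-2) + (2)·(2)) / 5 = 34/5 = 6.8
  s[A,B] = ((3)·(3.5) + (-4)·(-0.5) + (0)·(-2.5) + (1)·(0.5) + (-2)·(-0.5) + (2)·(-0.5)) / 5 = 13/5 = 2.6
  s[B,B] = ((3.5)·(3.5) + (-0.5)·(-0.5) + (-2.5)·(-2.5) + (0.5)·(0.5) + (-0.5)·(-0.5) + (-0.5)·(-0.5)) / 5 = 19.5/5 = 3.9
  Sample standard deviations s_i = √(s[i,i]):
  s(A) = √(6.8) = 2.6077
  s(B) = √(3.9) = 1.9748

Step 3 — r_{ij} = s_{ij} / (s_i · s_j):
  r[A,A] = 1 (diagonal).
  r[A,B] = 2.6 / (2.6077 · 1.9748) = 2.6 / 5.1498 = 0.5049
  r[B,B] = 1 (diagonal).

R is symmetric with unit diagonal. Assembling:

R = [[1, 0.5049],
 [0.5049, 1]]


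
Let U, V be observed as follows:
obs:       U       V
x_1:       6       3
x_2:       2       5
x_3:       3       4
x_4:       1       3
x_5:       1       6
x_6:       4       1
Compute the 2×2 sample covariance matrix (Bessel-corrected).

Step 1 — column means:
  mean(U) = (6 + 2 + 3 + 1 + 1 + 4) / 6 = 17/6 = 2.8333
  mean(V) = (3 + 5 + 4 + 3 + 6 + 1) / 6 = 22/6 = 3.6667

Step 2 — sample covariance S[i,j] = (1/(n-1)) · Σ_k (x_{k,i} - mean_i) · (x_{k,j} - mean_j), with n-1 = 5.
  S[U,U] = ((3.1667)·(3.1667) + (-0.8333)·(-0.8333) + (0.1667)·(0.1667) + (-1.8333)·(-1.8333) + (-1.8333)·(-1.8333) + (1.1667)·(1.1667)) / 5 = 18.8333/5 = 3.7667
  S[U,V] = ((3.1667)·(-0.6667) + (-0.8333)·(1.3333) + (0.1667)·(0.3333) + (-1.8333)·(-0.6667) + (-1.8333)·(2.3333) + (1.1667)·(-2.6667)) / 5 = -9.3333/5 = -1.8667
  S[V,V] = ((-0.6667)·(-0.6667) + (1.3333)·(1.3333) + (0.3333)·(0.3333) + (-0.6667)·(-0.6667) + (2.3333)·(2.3333) + (-2.6667)·(-2.6667)) / 5 = 15.3333/5 = 3.0667

S is symmetric (S[j,i] = S[i,j]). Assembling:

S = [[3.7667, -1.8667],
 [-1.8667, 3.0667]]


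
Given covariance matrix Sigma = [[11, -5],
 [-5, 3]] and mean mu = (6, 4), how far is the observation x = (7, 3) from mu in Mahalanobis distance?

Step 1 — centre the observation: (x - mu) = (1, -1).

Step 2 — invert Sigma. det(Sigma) = 11·3 - (-5)² = 8.
  Sigma^{-1} = (1/det) · [[d, -b], [-b, a]] = [[0.375, 0.625],
 [0.625, 1.375]].

Step 3 — form the quadratic (x - mu)^T · Sigma^{-1} · (x - mu):
  Sigma^{-1} · (x - mu) = (-0.25, -0.75).
  (x - mu)^T · [Sigma^{-1} · (x - mu)] = (1)·(-0.25) + (-1)·(-0.75) = 0.5.

Step 4 — take square root: d = √(0.5) ≈ 0.7071.

d(x, mu) = √(0.5) ≈ 0.7071


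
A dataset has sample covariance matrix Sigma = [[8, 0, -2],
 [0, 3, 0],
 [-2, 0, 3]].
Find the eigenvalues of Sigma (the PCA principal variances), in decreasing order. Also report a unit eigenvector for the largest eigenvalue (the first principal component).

Step 1 — characteristic polynomial p(λ) = det(λI - Sigma) = λ³ - tr·λ² + c_1·λ - det, where tr = trace, c_1 = sum of the principal 2×2 minors, det = det(Sigma):
  tr = 8 + 3 + 3 = 14,
  c_1 = (8·3 - (0)²) + (8·3 - (-2)²) + (3·3 - (0)²) = 24 + 20 + 9 = 53,
  det = 8·(3·3 - (0)²) - (0)·((0)·3 - (0)·(-2)) + (-2)·((0)·(0) - 3·(-2)) = 8·(9) - (0)·(0) + (-2)·(6) = 60.
  So p(λ) = λ³ - 14λ² + 53λ - 60.
Step 2 — look for an integer root (rational root theorem: any rational root is an integer divisor of 60). Testing λ = 3:
  p(3) = 27 - 126 + 159 - 60 = 0  ✓
  Dividing out (λ - 3): p(λ) = (λ - 3)(λ² - 11λ + 20).
Step 3 — remaining eigenvalues from the quadratic λ² - 11λ + 20 = 0:
  Δ = 11² - 4·20 = 121 - 80 = 41,  λ = (11 ± √41)/2 = (11 ± 6.4031)/2 ≈ 8.7016 or 2.2984.
  Sorted: λ_1 = 8.7016,  λ_2 = 3,  λ_3 = 2.2984  (check: sum = 14 = tr ✓).

Step 4 — unit eigenvector for λ_1 ≈ 8.7016: v spans the null space of (Sigma - λ_1 I), whose rows are
  r_1 = (-0.7016, 0, -2),  r_2 = (0, -5.7016, 0),  r_3 = (-2, 0, -5.7016).
  v is orthogonal to every row, so take v ∝ r_1 × r_2 = ((0)·(0) - (-2)·(-5.7016), (-2)·(0) - (-0.7016)·(0), (-0.7016)·(-5.7016) - (0)·(0)) ≈ (-11.4031, 0, 4).
  Rescale (multiply by -1 so the first nonzero entry is positive): u = (11.4031, 0, -4).
  ||u|| = √((11.4031)² + (0)² + (-4)²) = √(146.0312) ≈ 12.0843,  v_1 = u/||u|| ≈ (0.9436, 0, -0.331) (||v_1|| = 1).

λ_1 = 8.7016,  λ_2 = 3,  λ_3 = 2.2984;  v_1 ≈ (0.9436, 0, -0.331)


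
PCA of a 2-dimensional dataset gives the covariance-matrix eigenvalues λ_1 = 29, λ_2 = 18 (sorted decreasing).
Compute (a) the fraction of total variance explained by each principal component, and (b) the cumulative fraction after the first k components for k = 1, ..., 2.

Step 1 — total variance = trace(Sigma) = Σ λ_i = 29 + 18 = 47.

Step 2 — fraction explained by component i = λ_i / Σ λ:
  PC1: 29/47 = 0.617
  PC2: 18/47 = 0.383

Step 3 — cumulative fraction after k components = (λ_1 + ... + λ_k) / Σ λ:
  k = 1: 29/47 = 0.617
  k = 2: (29 + 18)/47 = 47/47 = 1

Summary (fraction, with percent):

explained: PC1 0.617 (61.7%), PC2 0.383 (38.3%);  cumulative: 0.617, 1


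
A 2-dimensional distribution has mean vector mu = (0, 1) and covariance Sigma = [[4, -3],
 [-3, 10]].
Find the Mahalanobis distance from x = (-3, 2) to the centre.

Step 1 — centre the observation: (x - mu) = (-3, 1).

Step 2 — invert Sigma. det(Sigma) = 4·10 - (-3)² = 31.
  Sigma^{-1} = (1/det) · [[d, -b], [-b, a]] = [[0.3226, 0.0968],
 [0.0968, 0.129]].

Step 3 — form the quadratic (x - mu)^T · Sigma^{-1} · (x - mu):
  Sigma^{-1} · (x - mu) = (-0.871, -0.1613).
  (x - mu)^T · [Sigma^{-1} · (x - mu)] = (-3)·(-0.871) + (1)·(-0.1613) = 2.4516.

Step 4 — take square root: d = √(2.4516) ≈ 1.5658.

d(x, mu) = √(2.4516) ≈ 1.5658


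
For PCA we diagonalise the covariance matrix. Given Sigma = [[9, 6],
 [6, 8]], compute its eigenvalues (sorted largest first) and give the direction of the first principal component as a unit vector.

Step 1 — characteristic polynomial of 2×2 Sigma:
  det(Sigma - λI) = λ² - trace · λ + det = 0.
  trace = 9 + 8 = 17, det = 9·8 - (6)² = 36.
Step 2 — discriminant:
  Δ = trace² - 4·det = 289 - 144 = 145.
Step 3 — eigenvalues:
  λ = (trace ± √Δ)/2 = (17 ± 12.0416)/2,
  λ_1 = 14.5208,  λ_2 = 2.4792.

Step 4 — unit eigenvector for λ_1: solve (Sigma - λ_1 I)v = 0. First row:
  (9 - 14.5208)·v_x + (6)·v_y = 0, i.e. (-5.5208)·v_x + (6)·v_y = 0,
  so v ∝ (b, λ_1 - a) = (6, 5.5208) = u.
  ||u|| = √((6)² + (5.5208)²) = √(66.4792) ≈ 8.1535,
  v_1 = u/||u|| ≈ (0.7359, 0.6771) (||v_1|| = 1).

λ_1 = 14.5208,  λ_2 = 2.4792;  v_1 ≈ (0.7359, 0.6771)


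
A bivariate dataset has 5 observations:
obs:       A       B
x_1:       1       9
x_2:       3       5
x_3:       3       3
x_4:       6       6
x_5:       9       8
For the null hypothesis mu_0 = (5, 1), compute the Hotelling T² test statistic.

Step 1 — sample mean vector:
  mean(A) = (1 + 3 + 3 + 6 + 9) / 5 = 22/5 = 4.4
  mean(B) = (9 + 5 + 3 + 6 + 8) / 5 = 31/5 = 6.2
  x̄ = (4.4, 6.2),  deviation x̄ - mu_0 = (4.4, 6.2) - (5, 1) = (-0.6, 5.2).

Step 2 — sample covariance matrix, S[i,j] = (1/(n-1)) · Σ_k (x_{k,i} - mean_i) · (x_{k,j} - mean_j), divisor n-1 = 4:
  S[A,A] = ((-3.4)·(-3.4) + (-1.4)·(-1.4) + (-1.4)·(-1.4) + (1.6)·(1.6) + (4.6)·(4.6)) / 4 = 39.2/4 = 9.8
  S[A,B] = ((-3.4)·(2.8) + (-1.4)·(-1.2) + (-1.4)·(-3.2) + (1.6)·(-0.2) + (4.6)·(1.8)) / 4 = 4.6/4 = 1.15
  S[B,B] = ((2.8)·(2.8) + (-1.2)·(-1.2) + (-3.2)·(-3.2) + (-0.2)·(-0.2) + (1.8)·(1.8)) / 4 = 22.8/4 = 5.7
  S = [[9.8, 1.15],
 [1.15, 5.7]].

Step 3 — invert S. det(S) = 9.8·5.7 - (1.15)² = 54.5375.
  S^{-1} = (1/det) · [[d, -b], [-b, a]] = [[0.1045, -0.0211],
 [-0.0211, 0.1797]].

Step 4 — quadratic form (x̄ - mu_0)^T · S^{-1} · (x̄ - mu_0):
  S^{-1} · (x̄ - mu_0) = (-0.1724, 0.9471),
  (x̄ - mu_0)^T · [...] = (-0.6)·(-0.1724) + (5.2)·(0.9471) = 5.0281.

Step 5 — scale by n: T² = 5 · 5.0281 = 25.1405.

T² ≈ 25.1405


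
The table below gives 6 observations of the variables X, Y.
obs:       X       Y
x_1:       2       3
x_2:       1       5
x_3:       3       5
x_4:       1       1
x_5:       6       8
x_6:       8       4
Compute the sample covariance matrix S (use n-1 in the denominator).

Step 1 — column means:
  mean(X) = (2 + 1 + 3 + 1 + 6 + 8) / 6 = 21/6 = 3.5
  mean(Y) = (3 + 5 + 5 + 1 + 8 + 4) / 6 = 26/6 = 4.3333

Step 2 — sample covariance S[i,j] = (1/(n-1)) · Σ_k (x_{k,i} - mean_i) · (x_{k,j} - mean_j), with n-1 = 5.
  S[X,X] = ((-1.5)·(-1.5) + (-2.5)·(-2.5) + (-0.5)·(-0.5) + (-2.5)·(-2.5) + (2.5)·(2.5) + (4.5)·(4.5)) / 5 = 41.5/5 = 8.3
  S[X,Y] = ((-1.5)·(-1.3333) + (-2.5)·(0.6667) + (-0.5)·(0.6667) + (-2.5)·(-3.3333) + (2.5)·(3.6667) + (4.5)·(-0.3333)) / 5 = 16/5 = 3.2
  S[Y,Y] = ((-1.3333)·(-1.3333) + (0.6667)·(0.6667) + (0.6667)·(0.6667) + (-3.3333)·(-3.3333) + (3.6667)·(3.6667) + (-0.3333)·(-0.3333)) / 5 = 27.3333/5 = 5.4667

S is symmetric (S[j,i] = S[i,j]). Assembling:

S = [[8.3, 3.2],
 [3.2, 5.4667]]


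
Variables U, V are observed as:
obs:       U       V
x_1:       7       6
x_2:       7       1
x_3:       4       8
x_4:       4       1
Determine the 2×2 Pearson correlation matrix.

Step 1 — column means:
  mean(U) = (7 + 7 + 4 + 4) / 4 = 22/4 = 5.5
  mean(V) = (6 + 1 + 8 + 1) / 4 = 16/4 = 4

Step 2 — sample variances and covariances s[i,j] = (1/(n-1)) · Σ_k (x_{k,i} - mean_i) · (x_{k,j} - mean_j), with n-1 = 3:
  s[U,U] = ((1.5)·(1.5) + (1.5)·(1.5) + (-1.5)·(-1.5) + (-1.5)·(-1.5)) / 3 = 9/3 = 3
  s[U,V] = ((1.5)·(2) + (1.5)·(-3) + (-1.5)·(4) + (-1.5)·(-3)) / 3 = -3/3 = -1
  s[V,V] = ((2)·(2) + (-3)·(-3) + (4)·(4) + (-3)·(-3)) / 3 = 38/3 = 12.6667
  Sample standard deviations s_i = √(s[i,i]):
  s(U) = √(3) = 1.7321
  s(V) = √(12.6667) = 3.559

Step 3 — r_{ij} = s_{ij} / (s_i · s_j):
  r[U,U] = 1 (diagonal).
  r[U,V] = -1 / (1.7321 · 3.559) = -1 / 6.1644 = -0.1622
  r[V,V] = 1 (diagonal).

R is symmetric with unit diagonal. Assembling:

R = [[1, -0.1622],
 [-0.1622, 1]]


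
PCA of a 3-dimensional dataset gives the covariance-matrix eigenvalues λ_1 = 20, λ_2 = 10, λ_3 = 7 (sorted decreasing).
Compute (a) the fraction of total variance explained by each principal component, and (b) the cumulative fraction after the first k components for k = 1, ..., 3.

Step 1 — total variance = trace(Sigma) = Σ λ_i = 20 + 10 + 7 = 37.

Step 2 — fraction explained by component i = λ_i / Σ λ:
  PC1: 20/37 = 0.5405
  PC2: 10/37 = 0.2703
  PC3: 7/37 = 0.1892

Step 3 — cumulative fraction after k components = (λ_1 + ... + λ_k) / Σ λ:
  k = 1: 20/37 = 0.5405
  k = 2: (20 + 10)/37 = 30/37 = 0.8108
  k = 3: (20 + 10 + 7)/37 = 37/37 = 1

Summary (fraction, with percent):

explained: PC1 0.5405 (54.05%), PC2 0.2703 (27.03%), PC3 0.1892 (18.92%);  cumulative: 0.5405, 0.8108, 1


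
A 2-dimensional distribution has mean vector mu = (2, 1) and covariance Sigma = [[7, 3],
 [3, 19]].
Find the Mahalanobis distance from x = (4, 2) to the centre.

Step 1 — centre the observation: (x - mu) = (2, 1).

Step 2 — invert Sigma. det(Sigma) = 7·19 - (3)² = 124.
  Sigma^{-1} = (1/det) · [[d, -b], [-b, a]] = [[0.1532, -0.0242],
 [-0.0242, 0.0565]].

Step 3 — form the quadratic (x - mu)^T · Sigma^{-1} · (x - mu):
  Sigma^{-1} · (x - mu) = (0.2823, 0.0081).
  (x - mu)^T · [Sigma^{-1} · (x - mu)] = (2)·(0.2823) + (1)·(0.0081) = 0.5726.

Step 4 — take square root: d = √(0.5726) ≈ 0.7567.

d(x, mu) = √(0.5726) ≈ 0.7567


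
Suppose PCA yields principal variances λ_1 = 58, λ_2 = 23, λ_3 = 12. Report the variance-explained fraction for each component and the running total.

Step 1 — total variance = trace(Sigma) = Σ λ_i = 58 + 23 + 12 = 93.

Step 2 — fraction explained by component i = λ_i / Σ λ:
  PC1: 58/93 = 0.6237
  PC2: 23/93 = 0.2473
  PC3: 12/93 = 0.129

Step 3 — cumulative fraction after k components = (λ_1 + ... + λ_k) / Σ λ:
  k = 1: 58/93 = 0.6237
  k = 2: (58 + 23)/93 = 81/93 = 0.871
  k = 3: (58 + 23 + 12)/93 = 93/93 = 1

Summary (fraction, with percent):

explained: PC1 0.6237 (62.37%), PC2 0.2473 (24.73%), PC3 0.129 (12.9%);  cumulative: 0.6237, 0.871, 1


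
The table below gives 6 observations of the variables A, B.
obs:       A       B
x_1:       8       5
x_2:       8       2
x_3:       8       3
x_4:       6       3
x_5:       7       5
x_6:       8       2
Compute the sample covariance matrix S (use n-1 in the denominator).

Step 1 — column means:
  mean(A) = (8 + 8 + 8 + 6 + 7 + 8) / 6 = 45/6 = 7.5
  mean(B) = (5 + 2 + 3 + 3 + 5 + 2) / 6 = 20/6 = 3.3333

Step 2 — sample covariance S[i,j] = (1/(n-1)) · Σ_k (x_{k,i} - mean_i) · (x_{k,j} - mean_j), with n-1 = 5.
  S[A,A] = ((0.5)·(0.5) + (0.5)·(0.5) + (0.5)·(0.5) + (-1.5)·(-1.5) + (-0.5)·(-0.5) + (0.5)·(0.5)) / 5 = 3.5/5 = 0.7
  S[A,B] = ((0.5)·(1.6667) + (0.5)·(-1.3333) + (0.5)·(-0.3333) + (-1.5)·(-0.3333) + (-0.5)·(1.6667) + (0.5)·(-1.3333)) / 5 = -1/5 = -0.2
  S[B,B] = ((1.6667)·(1.6667) + (-1.3333)·(-1.3333) + (-0.3333)·(-0.3333) + (-0.3333)·(-0.3333) + (1.6667)·(1.6667) + (-1.3333)·(-1.3333)) / 5 = 9.3333/5 = 1.8667

S is symmetric (S[j,i] = S[i,j]). Assembling:

S = [[0.7, -0.2],
 [-0.2, 1.8667]]


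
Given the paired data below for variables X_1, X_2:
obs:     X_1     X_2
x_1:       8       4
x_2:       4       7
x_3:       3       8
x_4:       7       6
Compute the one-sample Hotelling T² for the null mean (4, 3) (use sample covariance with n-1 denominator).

Step 1 — sample mean vector:
  mean(X_1) = (8 + 4 + 3 + 7) / 4 = 22/4 = 5.5
  mean(X_2) = (4 + 7 + 8 + 6) / 4 = 25/4 = 6.25
  x̄ = (5.5, 6.25),  deviation x̄ - mu_0 = (5.5, 6.25) - (4, 3) = (1.5, 3.25).

Step 2 — sample covariance matrix, S[i,j] = (1/(n-1)) · Σ_k (x_{k,i} - mean_i) · (x_{k,j} - mean_j), divisor n-1 = 3:
  S[X_1,X_1] = ((2.5)·(2.5) + (-1.5)·(-1.5) + (-2.5)·(-2.5) + (1.5)·(1.5)) / 3 = 17/3 = 5.6667
  S[X_1,X_2] = ((2.5)·(-2.25) + (-1.5)·(0.75) + (-2.5)·(1.75) + (1.5)·(-0.25)) / 3 = -11.5/3 = -3.8333
  S[X_2,X_2] = ((-2.25)·(-2.25) + (0.75)·(0.75) + (1.75)·(1.75) + (-0.25)·(-0.25)) / 3 = 8.75/3 = 2.9167
  S = [[5.6667, -3.8333],
 [-3.8333, 2.9167]].

Step 3 — invert S. det(S) = 5.6667·2.9167 - (-3.8333)² = 1.8333.
  S^{-1} = (1/det) · [[d, -b], [-b, a]] = [[1.5909, 2.0909],
 [2.0909, 3.0909]].

Step 4 — quadratic form (x̄ - mu_0)^T · S^{-1} · (x̄ - mu_0):
  S^{-1} · (x̄ - mu_0) = (9.1818, 13.1818),
  (x̄ - mu_0)^T · [...] = (1.5)·(9.1818) + (3.25)·(13.1818) = 56.6136.

Step 5 — scale by n: T² = 4 · 56.6136 = 226.4545.

T² ≈ 226.4545


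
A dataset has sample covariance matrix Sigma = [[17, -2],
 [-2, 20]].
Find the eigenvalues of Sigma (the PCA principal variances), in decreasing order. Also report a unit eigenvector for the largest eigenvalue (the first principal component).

Step 1 — characteristic polynomial of 2×2 Sigma:
  det(Sigma - λI) = λ² - trace · λ + det = 0.
  trace = 17 + 20 = 37, det = 17·20 - (-2)² = 336.
Step 2 — discriminant:
  Δ = trace² - 4·det = 1369 - 1344 = 25.
Step 3 — eigenvalues:
  λ = (trace ± √Δ)/2 = (37 ± 5)/2,
  λ_1 = 21,  λ_2 = 16.

Step 4 — unit eigenvector for λ_1: solve (Sigma - λ_1 I)v = 0. First row:
  (17 - 21)·v_x + (-2)·v_y = 0, i.e. (-4)·v_x + (-2)·v_y = 0,
  so v ∝ (b, λ_1 - a) = (-2, 4); multiply by -1 so the first entry is positive: u = (2, -4).
  ||u|| = √((2)² + (-4)²) = √(20) ≈ 4.4721,
  v_1 = u/||u|| ≈ (0.4472, -0.8944) (||v_1|| = 1).

λ_1 = 21,  λ_2 = 16;  v_1 ≈ (0.4472, -0.8944)


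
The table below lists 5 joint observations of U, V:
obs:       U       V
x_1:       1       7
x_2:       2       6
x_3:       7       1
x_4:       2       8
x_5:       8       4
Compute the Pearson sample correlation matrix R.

Step 1 — column means:
  mean(U) = (1 + 2 + 7 + 2 + 8) / 5 = 20/5 = 4
  mean(V) = (7 + 6 + 1 + 8 + 4) / 5 = 26/5 = 5.2

Step 2 — sample variances and covariances s[i,j] = (1/(n-1)) · Σ_k (x_{k,i} - mean_i) · (x_{k,j} - mean_j), with n-1 = 4:
  s[U,U] = ((-3)·(-3) + (-2)·(-2) + (3)·(3) + (-2)·(-2) + (4)·(4)) / 4 = 42/4 = 10.5
  s[U,V] = ((-3)·(1.8) + (-2)·(0.8) + (3)·(-4.2) + (-2)·(2.8) + (4)·(-1.2)) / 4 = -30/4 = -7.5
  s[V,V] = ((1.8)·(1.8) + (0.8)·(0.8) + (-4.2)·(-4.2) + (2.8)·(2.8) + (-1.2)·(-1.2)) / 4 = 30.8/4 = 7.7
  Sample standard deviations s_i = √(s[i,i]):
  s(U) = √(10.5) = 3.2404
  s(V) = √(7.7) = 2.7749

Step 3 — r_{ij} = s_{ij} / (s_i · s_j):
  r[U,U] = 1 (diagonal).
  r[U,V] = -7.5 / (3.2404 · 2.7749) = -7.5 / 8.9917 = -0.8341
  r[V,V] = 1 (diagonal).

R is symmetric with unit diagonal. Assembling:

R = [[1, -0.8341],
 [-0.8341, 1]]


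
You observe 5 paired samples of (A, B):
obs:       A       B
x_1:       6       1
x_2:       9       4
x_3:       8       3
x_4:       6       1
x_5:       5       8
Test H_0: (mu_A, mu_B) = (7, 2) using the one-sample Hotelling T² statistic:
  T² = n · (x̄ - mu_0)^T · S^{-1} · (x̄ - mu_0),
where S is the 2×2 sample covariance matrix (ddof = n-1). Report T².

Step 1 — sample mean vector:
  mean(A) = (6 + 9 + 8 + 6 + 5) / 5 = 34/5 = 6.8
  mean(B) = (1 + 4 + 3 + 1 + 8) / 5 = 17/5 = 3.4
  x̄ = (6.8, 3.4),  deviation x̄ - mu_0 = (6.8, 3.4) - (7, 2) = (-0.2, 1.4).

Step 2 — sample covariance matrix, S[i,j] = (1/(n-1)) · Σ_k (x_{k,i} - mean_i) · (x_{k,j} - mean_j), divisor n-1 = 4:
  S[A,A] = ((-0.8)·(-0.8) + (2.2)·(2.2) + (1.2)·(1.2) + (-0.8)·(-0.8) + (-1.8)·(-1.8)) / 4 = 10.8/4 = 2.7
  S[A,B] = ((-0.8)·(-2.4) + (2.2)·(0.6) + (1.2)·(-0.4) + (-0.8)·(-2.4) + (-1.8)·(4.6)) / 4 = -3.6/4 = -0.9
  S[B,B] = ((-2.4)·(-2.4) + (0.6)·(0.6) + (-0.4)·(-0.4) + (-2.4)·(-2.4) + (4.6)·(4.6)) / 4 = 33.2/4 = 8.3
  S = [[2.7, -0.9],
 [-0.9, 8.3]].

Step 3 — invert S. det(S) = 2.7·8.3 - (-0.9)² = 21.6.
  S^{-1} = (1/det) · [[d, -b], [-b, a]] = [[0.3843, 0.0417],
 [0.0417, 0.125]].

Step 4 — quadratic form (x̄ - mu_0)^T · S^{-1} · (x̄ - mu_0):
  S^{-1} · (x̄ - mu_0) = (-0.0185, 0.1667),
  (x̄ - mu_0)^T · [...] = (-0.2)·(-0.0185) + (1.4)·(0.1667) = 0.237.

Step 5 — scale by n: T² = 5 · 0.237 = 1.1852.

T² ≈ 1.1852


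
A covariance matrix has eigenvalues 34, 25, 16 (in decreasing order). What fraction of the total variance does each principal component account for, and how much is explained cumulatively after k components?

Step 1 — total variance = trace(Sigma) = Σ λ_i = 34 + 25 + 16 = 75.

Step 2 — fraction explained by component i = λ_i / Σ λ:
  PC1: 34/75 = 0.4533
  PC2: 25/75 = 0.3333
  PC3: 16/75 = 0.2133

Step 3 — cumulative fraction after k components = (λ_1 + ... + λ_k) / Σ λ:
  k = 1: 34/75 = 0.4533
  k = 2: (34 + 25)/75 = 59/75 = 0.7867
  k = 3: (34 + 25 + 16)/75 = 75/75 = 1

Summary (fraction, with percent):

explained: PC1 0.4533 (45.33%), PC2 0.3333 (33.33%), PC3 0.2133 (21.33%);  cumulative: 0.4533, 0.7867, 1


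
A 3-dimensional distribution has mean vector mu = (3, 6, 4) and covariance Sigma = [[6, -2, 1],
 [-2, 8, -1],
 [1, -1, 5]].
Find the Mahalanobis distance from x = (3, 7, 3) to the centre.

Step 1 — centre the observation: (x - mu) = (0, 1, -1).

Step 2 — invert Sigma (cofactor / det for 3×3, or solve directly):
  Sigma^{-1} = [[0.1857, 0.0429, -0.0286],
 [0.0429, 0.1381, 0.019],
 [-0.0286, 0.019, 0.2095]].

Step 3 — form the quadratic (x - mu)^T · Sigma^{-1} · (x - mu):
  Sigma^{-1} · (x - mu) = (0.0714, 0.119, -0.1905).
  (x - mu)^T · [Sigma^{-1} · (x - mu)] = (0)·(0.0714) + (1)·(0.119) + (-1)·(-0.1905) = 0.3095.

Step 4 — take square root: d = √(0.3095) ≈ 0.5563.

d(x, mu) = √(0.3095) ≈ 0.5563


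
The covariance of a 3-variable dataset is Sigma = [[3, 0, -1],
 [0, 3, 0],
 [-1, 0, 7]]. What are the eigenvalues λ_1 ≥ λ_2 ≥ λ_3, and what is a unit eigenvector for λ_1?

Step 1 — characteristic polynomial p(λ) = det(λI - Sigma) = λ³ - tr·λ² + c_1·λ - det, where tr = trace, c_1 = sum of the principal 2×2 minors, det = det(Sigma):
  tr = 3 + 3 + 7 = 13,
  c_1 = (3·3 - (0)²) + (3·7 - (-1)²) + (3·7 - (0)²) = 9 + 20 + 21 = 50,
  det = 3·(3·7 - (0)²) - (0)·((0)·7 - (0)·(-1)) + (-1)·((0)·(0) - 3·(-1)) = 3·(21) - (0)·(0) + (-1)·(3) = 60.
  So p(λ) = λ³ - 13λ² + 50λ - 60.
Step 2 — look for an integer root (rational root theorem: any rational root is an integer divisor of 60). Testing λ = 3:
  p(3) = 27 - 117 + 150 - 60 = 0  ✓
  Dividing out (λ - 3): p(λ) = (λ - 3)(λ² - 10λ + 20).
Step 3 — remaining eigenvalues from the quadratic λ² - 10λ + 20 = 0:
  Δ = 10² - 4·20 = 100 - 80 = 20,  λ = (10 ± √20)/2 = (10 ± 4.4721)/2 ≈ 7.2361 or 2.7639.
  Sorted: λ_1 = 7.2361,  λ_2 = 3,  λ_3 = 2.7639  (check: sum = 13 = tr ✓).

Step 4 — unit eigenvector for λ_1 ≈ 7.2361: v spans the null space of (Sigma - λ_1 I), whose rows are
  r_1 = (-4.2361, 0, -1),  r_2 = (0, -4.2361, 0),  r_3 = (-1, 0, -0.2361).
  v is orthogonal to every row, so take v ∝ r_1 × r_2 = ((0)·(0) - (-1)·(-4.2361), (-1)·(0) - (-4.2361)·(0), (-4.2361)·(-4.2361) - (0)·(0)) ≈ (-4.2361, 0, 17.9443).
  Rescale (multiply by -1 so the first nonzero entry is positive): u = (4.2361, 0, -17.9443).
  ||u|| = √((4.2361)² + (0)² + (-17.9443)²) = √(339.9412) ≈ 18.4375,  v_1 = u/||u|| ≈ (0.2298, 0, -0.9732) (||v_1|| = 1).

λ_1 = 7.2361,  λ_2 = 3,  λ_3 = 2.7639;  v_1 ≈ (0.2298, 0, -0.9732)


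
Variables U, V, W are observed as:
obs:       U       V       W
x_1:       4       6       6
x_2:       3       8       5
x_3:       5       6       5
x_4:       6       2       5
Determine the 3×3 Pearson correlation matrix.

Step 1 — column means:
  mean(U) = (4 + 3 + 5 + 6) / 4 = 18/4 = 4.5
  mean(V) = (6 + 8 + 6 + 2) / 4 = 22/4 = 5.5
  mean(W) = (6 + 5 + 5 + 5) / 4 = 21/4 = 5.25

Step 2 — sample variances and covariances s[i,j] = (1/(n-1)) · Σ_k (x_{k,i} - mean_i) · (x_{k,j} - mean_j), with n-1 = 3:
  s[U,U] = ((-0.5)·(-0.5) + (-1.5)·(-1.5) + (0.5)·(0.5) + (1.5)·(1.5)) / 3 = 5/3 = 1.6667
  s[U,V] = ((-0.5)·(0.5) + (-1.5)·(2.5) + (0.5)·(0.5) + (1.5)·(-3.5)) / 3 = -9/3 = -3
  s[U,W] = ((-0.5)·(0.75) + (-1.5)·(-0.25) + (0.5)·(-0.25) + (1.5)·(-0.25)) / 3 = -0.5/3 = -0.1667
  s[V,V] = ((0.5)·(0.5) + (2.5)·(2.5) + (0.5)·(0.5) + (-3.5)·(-3.5)) / 3 = 19/3 = 6.3333
  s[V,W] = ((0.5)·(0.75) + (2.5)·(-0.25) + (0.5)·(-0.25) + (-3.5)·(-0.25)) / 3 = 0.5/3 = 0.1667
  s[W,W] = ((0.75)·(0.75) + (-0.25)·(-0.25) + (-0.25)·(-0.25) + (-0.25)·(-0.25)) / 3 = 0.75/3 = 0.25
  Sample standard deviations s_i = √(s[i,i]):
  s(U) = √(1.6667) = 1.291
  s(V) = √(6.3333) = 2.5166
  s(W) = √(0.25) = 0.5

Step 3 — r_{ij} = s_{ij} / (s_i · s_j):
  r[U,U] = 1 (diagonal).
  r[U,V] = -3 / (1.291 · 2.5166) = -3 / 3.2489 = -0.9234
  r[U,W] = -0.1667 / (1.291 · 0.5) = -0.1667 / 0.6455 = -0.2582
  r[V,V] = 1 (diagonal).
  r[V,W] = 0.1667 / (2.5166 · 0.5) = 0.1667 / 1.2583 = 0.1325
  r[W,W] = 1 (diagonal).

R is symmetric with unit diagonal. Assembling:

R = [[1, -0.9234, -0.2582],
 [-0.9234, 1, 0.1325],
 [-0.2582, 0.1325, 1]]


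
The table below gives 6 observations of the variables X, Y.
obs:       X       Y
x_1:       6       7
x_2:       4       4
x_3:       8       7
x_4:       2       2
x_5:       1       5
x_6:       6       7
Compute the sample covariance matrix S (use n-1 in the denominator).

Step 1 — column means:
  mean(X) = (6 + 4 + 8 + 2 + 1 + 6) / 6 = 27/6 = 4.5
  mean(Y) = (7 + 4 + 7 + 2 + 5 + 7) / 6 = 32/6 = 5.3333

Step 2 — sample covariance S[i,j] = (1/(n-1)) · Σ_k (x_{k,i} - mean_i) · (x_{k,j} - mean_j), with n-1 = 5.
  S[X,X] = ((1.5)·(1.5) + (-0.5)·(-0.5) + (3.5)·(3.5) + (-2.5)·(-2.5) + (-3.5)·(-3.5) + (1.5)·(1.5)) / 5 = 35.5/5 = 7.1
  S[X,Y] = ((1.5)·(1.6667) + (-0.5)·(-1.3333) + (3.5)·(1.6667) + (-2.5)·(-3.3333) + (-3.5)·(-0.3333) + (1.5)·(1.6667)) / 5 = 21/5 = 4.2
  S[Y,Y] = ((1.6667)·(1.6667) + (-1.3333)·(-1.3333) + (1.6667)·(1.6667) + (-3.3333)·(-3.3333) + (-0.3333)·(-0.3333) + (1.6667)·(1.6667)) / 5 = 21.3333/5 = 4.2667

S is symmetric (S[j,i] = S[i,j]). Assembling:

S = [[7.1, 4.2],
 [4.2, 4.2667]]


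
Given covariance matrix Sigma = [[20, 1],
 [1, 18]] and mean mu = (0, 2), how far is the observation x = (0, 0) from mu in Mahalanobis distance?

Step 1 — centre the observation: (x - mu) = (0, -2).

Step 2 — invert Sigma. det(Sigma) = 20·18 - (1)² = 359.
  Sigma^{-1} = (1/det) · [[d, -b], [-b, a]] = [[0.0501, -0.0028],
 [-0.0028, 0.0557]].

Step 3 — form the quadratic (x - mu)^T · Sigma^{-1} · (x - mu):
  Sigma^{-1} · (x - mu) = (0.0056, -0.1114).
  (x - mu)^T · [Sigma^{-1} · (x - mu)] = (0)·(0.0056) + (-2)·(-0.1114) = 0.2228.

Step 4 — take square root: d = √(0.2228) ≈ 0.4721.

d(x, mu) = √(0.2228) ≈ 0.4721


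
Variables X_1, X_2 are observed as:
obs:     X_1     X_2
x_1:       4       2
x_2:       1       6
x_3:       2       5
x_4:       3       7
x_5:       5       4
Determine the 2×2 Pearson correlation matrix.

Step 1 — column means:
  mean(X_1) = (4 + 1 + 2 + 3 + 5) / 5 = 15/5 = 3
  mean(X_2) = (2 + 6 + 5 + 7 + 4) / 5 = 24/5 = 4.8

Step 2 — sample variances and covariances s[i,j] = (1/(n-1)) · Σ_k (x_{k,i} - mean_i) · (x_{k,j} - mean_j), with n-1 = 4:
  s[X_1,X_1] = ((1)·(1) + (-2)·(-2) + (-1)·(-1) + (0)·(0) + (2)·(2)) / 4 = 10/4 = 2.5
  s[X_1,X_2] = ((1)·(-2.8) + (-2)·(1.2) + (-1)·(0.2) + (0)·(2.2) + (2)·(-0.8)) / 4 = -7/4 = -1.75
  s[X_2,X_2] = ((-2.8)·(-2.8) + (1.2)·(1.2) + (0.2)·(0.2) + (2.2)·(2.2) + (-0.8)·(-0.8)) / 4 = 14.8/4 = 3.7
  Sample standard deviations s_i = √(s[i,i]):
  s(X_1) = √(2.5) = 1.5811
  s(X_2) = √(3.7) = 1.9235

Step 3 — r_{ij} = s_{ij} / (s_i · s_j):
  r[X_1,X_1] = 1 (diagonal).
  r[X_1,X_2] = -1.75 / (1.5811 · 1.9235) = -1.75 / 3.0414 = -0.5754
  r[X_2,X_2] = 1 (diagonal).

R is symmetric with unit diagonal. Assembling:

R = [[1, -0.5754],
 [-0.5754, 1]]


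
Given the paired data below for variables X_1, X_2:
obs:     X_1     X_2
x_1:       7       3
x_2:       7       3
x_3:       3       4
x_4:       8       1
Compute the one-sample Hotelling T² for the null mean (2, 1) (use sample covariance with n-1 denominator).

Step 1 — sample mean vector:
  mean(X_1) = (7 + 7 + 3 + 8) / 4 = 25/4 = 6.25
  mean(X_2) = (3 + 3 + 4 + 1) / 4 = 11/4 = 2.75
  x̄ = (6.25, 2.75),  deviation x̄ - mu_0 = (6.25, 2.75) - (2, 1) = (4.25, 1.75).

Step 2 — sample covariance matrix, S[i,j] = (1/(n-1)) · Σ_k (x_{k,i} - mean_i) · (x_{k,j} - mean_j), divisor n-1 = 3:
  S[X_1,X_1] = ((0.75)·(0.75) + (0.75)·(0.75) + (-3.25)·(-3.25) + (1.75)·(1.75)) / 3 = 14.75/3 = 4.9167
  S[X_1,X_2] = ((0.75)·(0.25) + (0.75)·(0.25) + (-3.25)·(1.25) + (1.75)·(-1.75)) / 3 = -6.75/3 = -2.25
  S[X_2,X_2] = ((0.25)·(0.25) + (0.25)·(0.25) + (1.25)·(1.25) + (-1.75)·(-1.75)) / 3 = 4.75/3 = 1.5833
  S = [[4.9167, -2.25],
 [-2.25, 1.5833]].

Step 3 — invert S. det(S) = 4.9167·1.5833 - (-2.25)² = 2.7222.
  S^{-1} = (1/det) · [[d, -b], [-b, a]] = [[0.5816, 0.8265],
 [0.8265, 1.8061]].

Step 4 — quadratic form (x̄ - mu_0)^T · S^{-1} · (x̄ - mu_0):
  S^{-1} · (x̄ - mu_0) = (3.9184, 6.6735),
  (x̄ - mu_0)^T · [...] = (4.25)·(3.9184) + (1.75)·(6.6735) = 28.3316.

Step 5 — scale by n: T² = 4 · 28.3316 = 113.3265.

T² ≈ 113.3265


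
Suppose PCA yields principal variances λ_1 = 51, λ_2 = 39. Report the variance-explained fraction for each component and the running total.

Step 1 — total variance = trace(Sigma) = Σ λ_i = 51 + 39 = 90.

Step 2 — fraction explained by component i = λ_i / Σ λ:
  PC1: 51/90 = 0.5667
  PC2: 39/90 = 0.4333

Step 3 — cumulative fraction after k components = (λ_1 + ... + λ_k) / Σ λ:
  k = 1: 51/90 = 0.5667
  k = 2: (51 + 39)/90 = 90/90 = 1

Summary (fraction, with percent):

explained: PC1 0.5667 (56.67%), PC2 0.4333 (43.33%);  cumulative: 0.5667, 1


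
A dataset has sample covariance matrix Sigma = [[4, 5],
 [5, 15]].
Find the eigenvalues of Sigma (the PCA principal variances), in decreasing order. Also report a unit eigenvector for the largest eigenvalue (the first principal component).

Step 1 — characteristic polynomial of 2×2 Sigma:
  det(Sigma - λI) = λ² - trace · λ + det = 0.
  trace = 4 + 15 = 19, det = 4·15 - (5)² = 35.
Step 2 — discriminant:
  Δ = trace² - 4·det = 361 - 140 = 221.
Step 3 — eigenvalues:
  λ = (trace ± √Δ)/2 = (19 ± 14.8661)/2,
  λ_1 = 16.933,  λ_2 = 2.067.

Step 4 — unit eigenvector for λ_1: solve (Sigma - λ_1 I)v = 0. First row:
  (4 - 16.933)·v_x + (5)·v_y = 0, i.e. (-12.933)·v_x + (5)·v_y = 0,
  so v ∝ (b, λ_1 - a) = (5, 12.933) = u.
  ||u|| = √((5)² + (12.933)²) = √(192.2634) ≈ 13.8659,
  v_1 = u/||u|| ≈ (0.3606, 0.9327) (||v_1|| = 1).

λ_1 = 16.933,  λ_2 = 2.067;  v_1 ≈ (0.3606, 0.9327)


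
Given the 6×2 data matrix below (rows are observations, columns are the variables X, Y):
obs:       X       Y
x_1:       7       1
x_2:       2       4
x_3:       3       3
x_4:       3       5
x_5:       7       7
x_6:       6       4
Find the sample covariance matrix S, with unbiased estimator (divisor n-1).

Step 1 — column means:
  mean(X) = (7 + 2 + 3 + 3 + 7 + 6) / 6 = 28/6 = 4.6667
  mean(Y) = (1 + 4 + 3 + 5 + 7 + 4) / 6 = 24/6 = 4

Step 2 — sample covariance S[i,j] = (1/(n-1)) · Σ_k (x_{k,i} - mean_i) · (x_{k,j} - mean_j), with n-1 = 5.
  S[X,X] = ((2.3333)·(2.3333) + (-2.6667)·(-2.6667) + (-1.6667)·(-1.6667) + (-1.6667)·(-1.6667) + (2.3333)·(2.3333) + (1.3333)·(1.3333)) / 5 = 25.3333/5 = 5.0667
  S[X,Y] = ((2.3333)·(-3) + (-2.6667)·(0) + (-1.6667)·(-1) + (-1.6667)·(1) + (2.3333)·(3) + (1.3333)·(0)) / 5 = 0/5 = 0
  S[Y,Y] = ((-3)·(-3) + (0)·(0) + (-1)·(-1) + (1)·(1) + (3)·(3) + (0)·(0)) / 5 = 20/5 = 4

S is symmetric (S[j,i] = S[i,j]). Assembling:

S = [[5.0667, 0],
 [0, 4]]


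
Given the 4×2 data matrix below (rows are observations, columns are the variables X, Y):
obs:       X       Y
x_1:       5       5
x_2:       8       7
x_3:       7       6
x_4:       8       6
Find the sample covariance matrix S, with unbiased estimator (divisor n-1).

Step 1 — column means:
  mean(X) = (5 + 8 + 7 + 8) / 4 = 28/4 = 7
  mean(Y) = (5 + 7 + 6 + 6) / 4 = 24/4 = 6

Step 2 — sample covariance S[i,j] = (1/(n-1)) · Σ_k (x_{k,i} - mean_i) · (x_{k,j} - mean_j), with n-1 = 3.
  S[X,X] = ((-2)·(-2) + (1)·(1) + (0)·(0) + (1)·(1)) / 3 = 6/3 = 2
  S[X,Y] = ((-2)·(-1) + (1)·(1) + (0)·(0) + (1)·(0)) / 3 = 3/3 = 1
  S[Y,Y] = ((-1)·(-1) + (1)·(1) + (0)·(0) + (0)·(0)) / 3 = 2/3 = 0.6667

S is symmetric (S[j,i] = S[i,j]). Assembling:

S = [[2, 1],
 [1, 0.6667]]


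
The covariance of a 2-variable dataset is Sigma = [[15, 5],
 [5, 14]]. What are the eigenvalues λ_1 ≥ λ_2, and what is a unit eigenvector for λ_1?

Step 1 — characteristic polynomial of 2×2 Sigma:
  det(Sigma - λI) = λ² - trace · λ + det = 0.
  trace = 15 + 14 = 29, det = 15·14 - (5)² = 185.
Step 2 — discriminant:
  Δ = trace² - 4·det = 841 - 740 = 101.
Step 3 — eigenvalues:
  λ = (trace ± √Δ)/2 = (29 ± 10.0499)/2,
  λ_1 = 19.5249,  λ_2 = 9.4751.

Step 4 — unit eigenvector for λ_1: solve (Sigma - λ_1 I)v = 0. First row:
  (15 - 19.5249)·v_x + (5)·v_y = 0, i.e. (-4.5249)·v_x + (5)·v_y = 0,
  so v ∝ (b, λ_1 - a) = (5, 4.5249) = u.
  ||u|| = √((5)² + (4.5249)²) = √(45.4751) ≈ 6.7435,
  v_1 = u/||u|| ≈ (0.7415, 0.671) (||v_1|| = 1).

λ_1 = 19.5249,  λ_2 = 9.4751;  v_1 ≈ (0.7415, 0.671)


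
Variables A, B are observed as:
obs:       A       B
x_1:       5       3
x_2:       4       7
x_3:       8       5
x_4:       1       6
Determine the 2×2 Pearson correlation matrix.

Step 1 — column means:
  mean(A) = (5 + 4 + 8 + 1) / 4 = 18/4 = 4.5
  mean(B) = (3 + 7 + 5 + 6) / 4 = 21/4 = 5.25

Step 2 — sample variances and covariances s[i,j] = (1/(n-1)) · Σ_k (x_{k,i} - mean_i) · (x_{k,j} - mean_j), with n-1 = 3:
  s[A,A] = ((0.5)·(0.5) + (-0.5)·(-0.5) + (3.5)·(3.5) + (-3.5)·(-3.5)) / 3 = 25/3 = 8.3333
  s[A,B] = ((0.5)·(-2.25) + (-0.5)·(1.75) + (3.5)·(-0.25) + (-3.5)·(0.75)) / 3 = -5.5/3 = -1.8333
  s[B,B] = ((-2.25)·(-2.25) + (1.75)·(1.75) + (-0.25)·(-0.25) + (0.75)·(0.75)) / 3 = 8.75/3 = 2.9167
  Sample standard deviations s_i = √(s[i,i]):
  s(A) = √(8.3333) = 2.8868
  s(B) = √(2.9167) = 1.7078

Step 3 — r_{ij} = s_{ij} / (s_i · s_j):
  r[A,A] = 1 (diagonal).
  r[A,B] = -1.8333 / (2.8868 · 1.7078) = -1.8333 / 4.9301 = -0.3719
  r[B,B] = 1 (diagonal).

R is symmetric with unit diagonal. Assembling:

R = [[1, -0.3719],
 [-0.3719, 1]]


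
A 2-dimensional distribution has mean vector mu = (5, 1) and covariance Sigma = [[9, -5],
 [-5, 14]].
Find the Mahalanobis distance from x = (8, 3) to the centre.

Step 1 — centre the observation: (x - mu) = (3, 2).

Step 2 — invert Sigma. det(Sigma) = 9·14 - (-5)² = 101.
  Sigma^{-1} = (1/det) · [[d, -b], [-b, a]] = [[0.1386, 0.0495],
 [0.0495, 0.0891]].

Step 3 — form the quadratic (x - mu)^T · Sigma^{-1} · (x - mu):
  Sigma^{-1} · (x - mu) = (0.5149, 0.3267).
  (x - mu)^T · [Sigma^{-1} · (x - mu)] = (3)·(0.5149) + (2)·(0.3267) = 2.198.

Step 4 — take square root: d = √(2.198) ≈ 1.4826.

d(x, mu) = √(2.198) ≈ 1.4826


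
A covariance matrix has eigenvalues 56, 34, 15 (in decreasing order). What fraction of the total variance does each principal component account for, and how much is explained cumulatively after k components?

Step 1 — total variance = trace(Sigma) = Σ λ_i = 56 + 34 + 15 = 105.

Step 2 — fraction explained by component i = λ_i / Σ λ:
  PC1: 56/105 = 0.5333
  PC2: 34/105 = 0.3238
  PC3: 15/105 = 0.1429

Step 3 — cumulative fraction after k components = (λ_1 + ... + λ_k) / Σ λ:
  k = 1: 56/105 = 0.5333
  k = 2: (56 + 34)/105 = 90/105 = 0.8571
  k = 3: (56 + 34 + 15)/105 = 105/105 = 1

Summary (fraction, with percent):

explained: PC1 0.5333 (53.33%), PC2 0.3238 (32.38%), PC3 0.1429 (14.29%);  cumulative: 0.5333, 0.8571, 1
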